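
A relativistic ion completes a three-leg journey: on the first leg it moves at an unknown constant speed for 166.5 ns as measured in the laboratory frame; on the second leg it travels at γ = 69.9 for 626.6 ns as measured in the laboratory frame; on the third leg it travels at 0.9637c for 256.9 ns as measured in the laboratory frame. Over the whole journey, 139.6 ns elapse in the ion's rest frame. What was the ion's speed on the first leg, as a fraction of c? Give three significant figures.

Leg 1: speed unknown; τ_1 = 166.5/γ_1.
Leg 2: γ = 69.9; τ_2 = 626.6/69.90 = 8.964 ns.
Leg 3: γ = 1/√(1 − 0.9637²) = 1/√0.07128 = 3.745; τ_3 = 256.9/3.745 = 68.59 ns.
Total proper time: τ_1 + 8.964 + 68.59 = 139.6, so τ_1 = 139.6 − 77.55 = 62.05 ns.
γ_1 = 166.5/62.05 = 2.683; β = √(1 − 1/γ²) = √0.8611.

β = 0.928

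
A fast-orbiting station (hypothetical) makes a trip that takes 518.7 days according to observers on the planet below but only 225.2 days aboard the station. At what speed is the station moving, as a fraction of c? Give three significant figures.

The proper time is measured aboard the station (both events occur at the station's location); Δt is measured on the planet below. γ = Δt/τ = 518.7/225.2 = 2.303.
β = √(1 − 1/γ²) = √(1 − 0.1885) = √0.8115

β = 0.901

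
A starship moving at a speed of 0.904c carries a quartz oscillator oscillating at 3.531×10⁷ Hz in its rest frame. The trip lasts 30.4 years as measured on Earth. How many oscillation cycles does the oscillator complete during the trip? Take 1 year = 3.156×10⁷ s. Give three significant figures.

γ = 1/√(1 − 0.904²) = 1/√0.1828 = 2.339
The oscillator's own cycle count is N = f × τ where τ is the proper time on the ship. τ = Δt/γ = 30.4/2.339 = 13.00 years = 4.102×10⁸ s.
N = 3.531×10⁷ × 4.102×10⁸ = 1.448×10¹⁶.

N = 1.45×10¹⁶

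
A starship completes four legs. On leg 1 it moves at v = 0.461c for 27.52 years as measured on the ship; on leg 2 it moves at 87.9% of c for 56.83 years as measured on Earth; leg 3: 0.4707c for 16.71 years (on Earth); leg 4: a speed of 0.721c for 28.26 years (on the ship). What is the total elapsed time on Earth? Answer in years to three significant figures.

Δt = 145 years

Leg 1: γ = 1/√(1 − 0.461²) = 1/√0.7875 = 1.127; Δt_1 = 1.127 × 27.52 = 31.01 years.
Leg 2: 56.83 years is already measured on Earth.
Leg 3: 16.71 years is already measured on Earth.
Leg 4: γ = 1/√(1 − 0.721²) = 1/√0.4802 = 1.443; Δt_4 = 1.443 × 28.26 = 40.78 years.
Total: 31.01 + 56.83 + 16.71 + 40.78 years.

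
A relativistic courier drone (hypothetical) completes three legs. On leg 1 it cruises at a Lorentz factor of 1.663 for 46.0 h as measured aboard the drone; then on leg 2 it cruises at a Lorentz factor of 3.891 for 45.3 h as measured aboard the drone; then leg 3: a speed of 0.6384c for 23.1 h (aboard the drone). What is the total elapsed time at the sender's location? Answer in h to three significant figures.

Δt = 283 h

Leg 1: γ = 1.663; Δt_1 = 1.663 × 46.0 = 76.50 h.
Leg 2: γ = 3.891; Δt_2 = 3.891 × 45.3 = 176.3 h.
Leg 3: γ = 1/√(1 − 0.6384²) = 1/√0.5924 = 1.299; Δt_3 = 1.299 × 23.1 = 30.01 h.
Total: 76.50 + 176.3 + 30.01 h.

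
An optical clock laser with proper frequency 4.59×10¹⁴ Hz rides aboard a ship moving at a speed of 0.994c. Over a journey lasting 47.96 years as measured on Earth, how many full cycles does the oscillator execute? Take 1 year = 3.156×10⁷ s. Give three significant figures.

γ = 1/√(1 − 0.994²) = 1/√0.01196 = 9.142
The oscillator's own cycle count is N = f × τ where τ is the proper time on the ship. τ = Δt/γ = 47.96/9.142 = 5.246 years = 1.656×10⁸ s.
N = 4.59×10¹⁴ × 1.656×10⁸ = 7.599×10²².

N = 7.60×10²²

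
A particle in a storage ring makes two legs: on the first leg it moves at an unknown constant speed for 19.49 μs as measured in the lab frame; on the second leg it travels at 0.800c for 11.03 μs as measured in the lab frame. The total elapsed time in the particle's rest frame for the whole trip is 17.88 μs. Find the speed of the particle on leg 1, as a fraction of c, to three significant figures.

Leg 1: speed unknown; τ_1 = 19.49/γ_1.
Leg 2: γ = 1/√(1 − 0.800²) = 5/3 ≈ 1.667; τ_2 = 11.03/1.667 = 6.618 μs.
Total proper time: τ_1 + 6.618 = 17.88, so τ_1 = 17.88 − 6.618 = 11.26 μs.
γ_1 = 19.49/11.26 = 1.731; β = √(1 − 1/γ²) = √0.6661.

β = 0.816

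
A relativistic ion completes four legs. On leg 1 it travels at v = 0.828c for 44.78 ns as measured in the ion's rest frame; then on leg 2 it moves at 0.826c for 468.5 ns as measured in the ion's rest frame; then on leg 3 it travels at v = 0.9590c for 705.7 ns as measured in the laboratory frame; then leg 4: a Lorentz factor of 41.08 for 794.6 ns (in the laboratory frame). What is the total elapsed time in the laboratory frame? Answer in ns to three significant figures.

Δt = 2410 ns

Leg 1: γ = 1/√(1 − 0.828²) = 1/√0.3144 = 1.783; Δt_1 = 1.783 × 44.78 = 79.86 ns.
Leg 2: γ = 1/√(1 − 0.826²) = 1/√0.3177 = 1.774; Δt_2 = 1.774 × 468.5 = 831.2 ns.
Leg 3: 705.7 ns is already measured in the laboratory frame.
Leg 4: 794.6 ns is already measured in the laboratory frame.
Total: 79.86 + 831.2 + 705.7 + 794.6 ns.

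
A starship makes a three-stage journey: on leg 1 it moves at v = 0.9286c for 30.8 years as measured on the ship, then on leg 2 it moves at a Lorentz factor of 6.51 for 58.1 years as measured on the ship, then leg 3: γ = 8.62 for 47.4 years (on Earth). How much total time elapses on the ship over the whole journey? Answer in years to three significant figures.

Leg 1: 30.8 years is already measured on the ship.
Leg 2: 58.1 years is already measured on the ship.
Leg 3: γ = 8.62; τ_3 = 47.4/8.620 = 5.499 years.
Total: 30.80 + 58.10 + 5.499 years.

τ = 94.4 years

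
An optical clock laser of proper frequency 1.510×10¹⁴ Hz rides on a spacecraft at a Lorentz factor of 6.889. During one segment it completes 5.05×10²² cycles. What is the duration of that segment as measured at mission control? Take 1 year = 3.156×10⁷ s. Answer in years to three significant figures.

γ = 6.889
Proper time for N cycles: τ = N/f = 5.05×10²²/(1.510×10¹⁴) = 3.344×10⁸ s = 10.60 years.
Lab-frame duration Δt = γτ = 6.889 × 10.60 = 73.00 years.

Δt = 73.0 years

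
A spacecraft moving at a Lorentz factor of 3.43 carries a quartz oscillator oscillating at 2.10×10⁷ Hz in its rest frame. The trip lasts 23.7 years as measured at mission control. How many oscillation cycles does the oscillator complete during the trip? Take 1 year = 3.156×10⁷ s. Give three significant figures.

γ = 3.43
The oscillator's own cycle count is N = f × τ where τ is the proper time aboard the spacecraft. τ = Δt/γ = 23.7/3.430 = 6.910 years = 2.181×10⁸ s.
N = 2.10×10⁷ × 2.181×10⁸ = 4.579×10¹⁵.

N = 4.58×10¹⁵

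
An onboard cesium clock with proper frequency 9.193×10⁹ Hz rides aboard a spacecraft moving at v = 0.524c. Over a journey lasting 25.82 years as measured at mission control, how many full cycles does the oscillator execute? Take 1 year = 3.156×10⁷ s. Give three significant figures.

γ = 1/√(1 − 0.524²) = 1/√0.7254 = 1.174
The oscillator's own cycle count is N = f × τ where τ is the proper time aboard the spacecraft. τ = Δt/γ = 25.82/1.174 = 21.99 years = 6.940×10⁸ s.
N = 9.193×10⁹ × 6.940×10⁸ = 6.380×10¹⁸.

N = 6.38×10¹⁸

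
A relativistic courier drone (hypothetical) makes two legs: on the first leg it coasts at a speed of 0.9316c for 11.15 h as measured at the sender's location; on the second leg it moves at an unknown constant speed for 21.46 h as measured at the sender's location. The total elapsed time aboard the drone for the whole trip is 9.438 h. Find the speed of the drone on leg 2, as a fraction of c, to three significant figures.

Leg 1: γ = 1/√(1 − 0.9316²) = 1/√0.1321 = 2.751; τ_1 = 11.15/2.751 = 4.053 h.
Leg 2: speed unknown; τ_2 = 21.46/γ_2.
Total proper time: 4.053 + τ_2 = 9.438, so τ_2 = 9.438 − 4.053 = 5.385 h.
γ_2 = 21.46/5.385 = 3.985; β = √(1 − 1/γ²) = √0.9370.

β = 0.968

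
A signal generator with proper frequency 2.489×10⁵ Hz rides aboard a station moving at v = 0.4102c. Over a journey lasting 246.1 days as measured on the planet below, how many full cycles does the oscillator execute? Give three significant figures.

γ = 1/√(1 − 0.4102²) = 1/√0.8317 = 1.096
The oscillator's own cycle count is N = f × τ where τ is the proper time aboard the station. τ = Δt/γ = 246.1/1.096 = 224.4 days = 1.939×10⁷ s.
N = 2.489×10⁵ × 1.939×10⁷ = 4.827×10¹².

N = 4.83×10¹²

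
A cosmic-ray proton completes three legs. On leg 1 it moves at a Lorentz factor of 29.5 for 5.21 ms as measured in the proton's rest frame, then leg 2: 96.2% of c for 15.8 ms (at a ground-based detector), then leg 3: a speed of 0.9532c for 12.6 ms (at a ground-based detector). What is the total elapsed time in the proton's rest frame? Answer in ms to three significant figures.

τ = 13.3 ms

Leg 1: 5.21 ms is already measured in the proton's rest frame.
Leg 2: β = 0.962; γ = 1/√(1 − 0.962²) = 1/√0.07456 = 3.662; τ_2 = 15.8/3.662 = 4.314 ms.
Leg 3: γ = 1/√(1 − 0.9532²) = 1/√0.09141 = 3.308; τ_3 = 12.6/3.308 = 3.809 ms.
Total: 5.210 + 4.314 + 3.809 ms.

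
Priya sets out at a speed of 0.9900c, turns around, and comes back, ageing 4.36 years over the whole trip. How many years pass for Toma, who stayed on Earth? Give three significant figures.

Δt = 30.9 years

γ = 1/√(1 − 0.9900²) = 1/√0.01990 = 7.089
Earth-frame duration is the dilated interval: Δt = γτ = 7.089 × 4.36 years.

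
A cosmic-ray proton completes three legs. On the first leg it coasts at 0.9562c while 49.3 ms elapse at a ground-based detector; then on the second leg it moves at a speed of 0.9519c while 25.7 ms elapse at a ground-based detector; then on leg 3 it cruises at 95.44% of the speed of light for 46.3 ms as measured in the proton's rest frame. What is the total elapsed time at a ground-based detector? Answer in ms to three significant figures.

Leg 1: 49.3 ms is already measured at a ground-based detector.
Leg 2: 25.7 ms is already measured at a ground-based detector.
Leg 3: β = 0.9544; γ = 1/√(1 − 0.9544²) = 1/√0.08912 = 3.350; Δt_3 = 3.350 × 46.3 = 155.1 ms.
Total: 49.30 + 25.70 + 155.1 ms.

Δt = 230 ms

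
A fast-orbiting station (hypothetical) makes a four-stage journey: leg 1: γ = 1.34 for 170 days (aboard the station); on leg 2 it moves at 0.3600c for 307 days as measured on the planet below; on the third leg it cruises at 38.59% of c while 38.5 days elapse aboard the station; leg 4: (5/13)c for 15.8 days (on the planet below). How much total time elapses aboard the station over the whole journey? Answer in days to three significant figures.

τ = 510 days

Leg 1: 170 days is already measured aboard the station.
Leg 2: γ = 1/√(1 − 0.3600²) = 1/√0.8704 = 1.072; τ_2 = 307/1.072 = 286.4 days.
Leg 3: 38.5 days is already measured aboard the station.
Leg 4: γ = 1/√(1 − (5/13)²) = 13/12 ≈ 1.083; τ_4 = 15.8/1.083 = 14.58 days.
Total: 170.0 + 286.4 + 38.50 + 14.58 days.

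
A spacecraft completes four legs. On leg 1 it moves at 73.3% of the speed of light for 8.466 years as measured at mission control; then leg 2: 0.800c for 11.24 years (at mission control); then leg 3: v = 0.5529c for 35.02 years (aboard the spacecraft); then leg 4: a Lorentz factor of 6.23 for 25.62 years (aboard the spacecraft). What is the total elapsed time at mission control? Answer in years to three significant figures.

Δt = 221 years

Leg 1: 8.466 years is already measured at mission control.
Leg 2: 11.24 years is already measured at mission control.
Leg 3: γ = 1/√(1 − 0.5529²) = 1/√0.6943 = 1.200; Δt_3 = 1.200 × 35.02 = 42.03 years.
Leg 4: γ = 6.23; Δt_4 = 6.230 × 25.62 = 159.6 years.
Total: 8.466 + 11.24 + 42.03 + 159.6 years.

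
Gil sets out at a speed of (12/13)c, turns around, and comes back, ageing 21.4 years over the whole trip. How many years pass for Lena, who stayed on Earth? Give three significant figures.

Δt = 55.6 years

γ = 1/√(1 − (12/13)²) = 13/5 = 2.600
Earth-frame duration is the dilated interval: Δt = γτ = 2.600 × 21.4 years.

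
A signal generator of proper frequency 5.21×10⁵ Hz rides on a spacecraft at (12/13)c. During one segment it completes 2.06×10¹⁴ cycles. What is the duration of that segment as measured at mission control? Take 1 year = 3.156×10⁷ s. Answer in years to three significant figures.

Δt = 32.6 years

γ = 1/√(1 − (12/13)²) = 13/5 = 2.600
Proper time for N cycles: τ = N/f = 2.06×10¹⁴/(5.21×10⁵) = 3.954×10⁸ s = 12.53 years.
Lab-frame duration Δt = γτ = 2.600 × 12.53 = 32.57 years.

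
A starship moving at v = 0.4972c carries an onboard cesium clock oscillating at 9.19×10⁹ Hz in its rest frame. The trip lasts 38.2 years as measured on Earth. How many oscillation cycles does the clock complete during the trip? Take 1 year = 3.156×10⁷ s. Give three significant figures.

N = 9.61×10¹⁸

γ = 1/√(1 − 0.4972²) = 1/√0.7528 = 1.153
The oscillator's own cycle count is N = f × τ where τ is the proper time on the ship. τ = Δt/γ = 38.2/1.153 = 33.14 years = 1.046×10⁹ s.
N = 9.19×10⁹ × 1.046×10⁹ = 9.613×10¹⁸.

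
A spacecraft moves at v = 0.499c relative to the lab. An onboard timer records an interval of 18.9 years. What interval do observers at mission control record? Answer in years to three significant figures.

Δt = 21.8 years

γ = 1/√(1 − 0.499²) = 1/√0.7510 = 1.154
The interval measured aboard the spacecraft is the proper time (both events occur at the same place in that frame); the lab-frame interval is Δt = γτ = 1.154 × 18.9 years.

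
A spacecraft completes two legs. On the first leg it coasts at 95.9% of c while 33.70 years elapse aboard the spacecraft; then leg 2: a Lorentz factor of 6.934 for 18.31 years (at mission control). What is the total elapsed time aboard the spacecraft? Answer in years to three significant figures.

τ = 36.3 years

Leg 1: 33.70 years is already measured aboard the spacecraft.
Leg 2: γ = 6.934; τ_2 = 18.31/6.934 = 2.641 years.
Total: 33.70 + 2.641 years.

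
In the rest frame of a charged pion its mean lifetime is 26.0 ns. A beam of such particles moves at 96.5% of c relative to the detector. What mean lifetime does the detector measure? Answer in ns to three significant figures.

Δt = 99.1 ns

β = 0.965; γ = 1/√(1 − 0.965²) = 1/√0.06878 = 3.813
The rest-frame lifetime is the proper time; the lab measures the dilated interval Δt = γτ₀ = 3.813 × 26.0 ns.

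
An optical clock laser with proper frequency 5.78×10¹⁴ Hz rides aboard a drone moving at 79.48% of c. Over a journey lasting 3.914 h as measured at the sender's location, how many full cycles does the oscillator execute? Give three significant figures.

N = 4.94×10¹⁸

β = 0.7948; γ = 1/√(1 − 0.7948²) = 1/√0.3683 = 1.648
The oscillator's own cycle count is N = f × τ where τ is the proper time aboard the drone. τ = Δt/γ = 3.914/1.648 = 2.375 h = 8.551×10³ s.
N = 5.78×10¹⁴ × 8.551×10³ = 4.943×10¹⁸.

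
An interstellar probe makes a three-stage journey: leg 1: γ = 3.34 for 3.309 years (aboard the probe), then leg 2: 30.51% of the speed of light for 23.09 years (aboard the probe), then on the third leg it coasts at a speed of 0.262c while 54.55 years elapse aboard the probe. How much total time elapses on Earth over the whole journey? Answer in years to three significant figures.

Δt = 91.8 years

Leg 1: γ = 3.34; Δt_1 = 3.340 × 3.309 = 11.05 years.
Leg 2: β = 0.3051; γ = 1/√(1 − 0.3051²) = 1/√0.9069 = 1.050; Δt_2 = 1.050 × 23.09 = 24.25 years.
Leg 3: γ = 1/√(1 − 0.262²) = 1/√0.9314 = 1.036; Δt_3 = 1.036 × 54.55 = 56.52 years.
Total: 11.05 + 24.25 + 56.52 years.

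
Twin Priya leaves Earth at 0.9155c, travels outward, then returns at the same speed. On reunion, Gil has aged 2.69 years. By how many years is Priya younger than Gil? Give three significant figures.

γ = 1/√(1 − 0.9155²) = 1/√0.1619 = 2.486
Priya's elapsed proper time: τ = 2.69/2.486 = 1.082 years.
Age gap = Δt − τ = 2.69 − 1.082 years.

Δt − τ = 1.61 years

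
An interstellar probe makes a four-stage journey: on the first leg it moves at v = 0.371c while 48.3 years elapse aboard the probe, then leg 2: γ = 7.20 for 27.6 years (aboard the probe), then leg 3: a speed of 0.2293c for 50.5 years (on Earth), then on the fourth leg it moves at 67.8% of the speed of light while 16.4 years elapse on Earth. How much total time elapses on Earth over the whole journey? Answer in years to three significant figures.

Leg 1: γ = 1/√(1 − 0.371²) = 1/√0.8624 = 1.077; Δt_1 = 1.077 × 48.3 = 52.01 years.
Leg 2: γ = 7.20; Δt_2 = 7.200 × 27.6 = 198.7 years.
Leg 3: 50.5 years is already measured on Earth.
Leg 4: 16.4 years is already measured on Earth.
Total: 52.01 + 198.7 + 50.50 + 16.40 years.

Δt = 318 years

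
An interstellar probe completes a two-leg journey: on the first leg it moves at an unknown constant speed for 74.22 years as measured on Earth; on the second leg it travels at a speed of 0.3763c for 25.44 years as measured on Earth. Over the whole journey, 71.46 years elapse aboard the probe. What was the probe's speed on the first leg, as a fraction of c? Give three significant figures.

Leg 1: speed unknown; τ_1 = 74.22/γ_1.
Leg 2: γ = 1/√(1 − 0.3763²) = 1/√0.8584 = 1.079; τ_2 = 25.44/1.079 = 23.57 years.
Total proper time: τ_1 + 23.57 = 71.46, so τ_1 = 71.46 − 23.57 = 47.89 years.
γ_1 = 74.22/47.89 = 1.550; β = √(1 − 1/γ²) = √0.5837.

β = 0.764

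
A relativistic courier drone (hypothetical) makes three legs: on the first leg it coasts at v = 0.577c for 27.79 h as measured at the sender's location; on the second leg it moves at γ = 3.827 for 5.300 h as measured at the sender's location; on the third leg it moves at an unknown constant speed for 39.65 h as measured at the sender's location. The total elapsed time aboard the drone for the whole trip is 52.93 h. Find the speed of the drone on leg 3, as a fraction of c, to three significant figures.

Leg 1: γ = 1/√(1 − 0.577²) = 1/√0.6671 = 1.224; τ_1 = 27.79/1.224 = 22.70 h.
Leg 2: γ = 3.827; τ_2 = 5.300/3.827 = 1.385 h.
Leg 3: speed unknown; τ_3 = 39.65/γ_3.
Total proper time: 22.70 + 1.385 + τ_3 = 52.93, so τ_3 = 52.93 − 24.08 = 28.85 h.
γ_3 = 39.65/28.85 = 1.374; β = √(1 − 1/γ²) = √0.4707.

β = 0.686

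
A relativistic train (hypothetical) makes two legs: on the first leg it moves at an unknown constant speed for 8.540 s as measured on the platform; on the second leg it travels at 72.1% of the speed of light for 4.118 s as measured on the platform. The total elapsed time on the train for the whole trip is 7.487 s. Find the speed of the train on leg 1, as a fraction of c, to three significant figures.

β = 0.840

Leg 1: speed unknown; τ_1 = 8.540/γ_1.
Leg 2: β = 0.721; γ = 1/√(1 − 0.721²) = 1/√0.4802 = 1.443; τ_2 = 4.118/1.443 = 2.854 s.
Total proper time: τ_1 + 2.854 = 7.487, so τ_1 = 7.487 − 2.854 = 4.633 s.
γ_1 = 8.540/4.633 = 1.843; β = √(1 − 1/γ²) = √0.7056.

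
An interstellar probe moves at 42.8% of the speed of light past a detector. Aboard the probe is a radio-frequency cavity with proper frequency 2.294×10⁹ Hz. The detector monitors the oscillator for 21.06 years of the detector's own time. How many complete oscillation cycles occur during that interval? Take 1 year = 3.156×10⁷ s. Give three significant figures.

N = 1.38×10¹⁸

β = 0.428; γ = 1/√(1 − 0.428²) = 1/√0.8168 = 1.106
During 21.06 years of lab time, the oscillator's proper time advances by τ = Δt/γ = 21.06/1.106 = 19.03 years = 6.007×10⁸ s.
N = f × τ = 2.294×10⁹ × 6.007×10⁸ = 1.378×10¹⁸.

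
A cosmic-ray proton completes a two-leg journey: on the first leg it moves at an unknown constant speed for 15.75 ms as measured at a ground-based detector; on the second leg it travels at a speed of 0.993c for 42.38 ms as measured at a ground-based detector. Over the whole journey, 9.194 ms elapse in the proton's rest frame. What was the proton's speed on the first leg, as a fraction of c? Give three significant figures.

β = 0.964

Leg 1: speed unknown; τ_1 = 15.75/γ_1.
Leg 2: γ = 1/√(1 − 0.993²) = 1/√0.01395 = 8.466; τ_2 = 42.38/8.466 = 5.006 ms.
Total proper time: τ_1 + 5.006 = 9.194, so τ_1 = 9.194 − 5.006 = 4.188 ms.
γ_1 = 15.75/4.188 = 3.760; β = √(1 − 1/γ²) = √0.9293.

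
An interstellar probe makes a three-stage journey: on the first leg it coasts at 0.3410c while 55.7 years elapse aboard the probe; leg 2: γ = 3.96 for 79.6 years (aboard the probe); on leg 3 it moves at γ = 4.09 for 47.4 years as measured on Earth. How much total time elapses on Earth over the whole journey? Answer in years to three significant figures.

Δt = 422 years

Leg 1: γ = 1/√(1 − 0.3410²) = 1/√0.8837 = 1.064; Δt_1 = 1.064 × 55.7 = 59.25 years.
Leg 2: γ = 3.96; Δt_2 = 3.960 × 79.6 = 315.2 years.
Leg 3: 47.4 years is already measured on Earth.
Total: 59.25 + 315.2 + 47.40 years.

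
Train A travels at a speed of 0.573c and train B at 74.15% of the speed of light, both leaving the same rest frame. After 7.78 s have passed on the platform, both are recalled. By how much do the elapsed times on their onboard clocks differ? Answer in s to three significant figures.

|τ_A − τ_B| = 1.16 s

A: γ = 1/√(1 − 0.573²) = 1/√0.6717 = 1.220; τ_A = 7.78/1.220 = 6.376 s.
B: β = 0.7415; γ = 1/√(1 − 0.7415²) = 1/√0.4502 = 1.490; τ_B = 7.78/1.490 = 5.220 s.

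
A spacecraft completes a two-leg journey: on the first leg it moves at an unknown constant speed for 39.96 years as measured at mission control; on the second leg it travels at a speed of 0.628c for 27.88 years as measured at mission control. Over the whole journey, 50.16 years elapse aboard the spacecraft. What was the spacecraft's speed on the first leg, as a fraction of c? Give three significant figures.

Leg 1: speed unknown; τ_1 = 39.96/γ_1.
Leg 2: γ = 1/√(1 − 0.628²) = 1/√0.6056 = 1.285; τ_2 = 27.88/1.285 = 21.70 years.
Total proper time: τ_1 + 21.70 = 50.16, so τ_1 = 50.16 − 21.70 = 28.46 years.
γ_1 = 39.96/28.46 = 1.404; β = √(1 − 1/γ²) = √0.4926.

β = 0.702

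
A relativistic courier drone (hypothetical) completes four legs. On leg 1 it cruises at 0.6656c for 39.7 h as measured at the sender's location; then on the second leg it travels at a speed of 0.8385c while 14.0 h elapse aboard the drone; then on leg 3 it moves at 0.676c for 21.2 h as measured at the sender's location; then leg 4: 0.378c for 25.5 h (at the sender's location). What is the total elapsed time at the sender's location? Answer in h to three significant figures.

Leg 1: 39.7 h is already measured at the sender's location.
Leg 2: γ = 1/√(1 − 0.8385²) = 1/√0.2969 = 1.835; Δt_2 = 1.835 × 14.0 = 25.69 h.
Leg 3: 21.2 h is already measured at the sender's location.
Leg 4: 25.5 h is already measured at the sender's location.
Total: 39.70 + 25.69 + 21.20 + 25.50 h.

Δt = 112 h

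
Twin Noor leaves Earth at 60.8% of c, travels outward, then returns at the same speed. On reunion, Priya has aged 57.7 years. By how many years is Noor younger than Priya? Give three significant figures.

Δt − τ = 11.9 years

β = 0.608; γ = 1/√(1 − 0.608²) = 1/√0.6303 = 1.260
Noor's elapsed proper time: τ = 57.7/1.260 = 45.81 years.
Age gap = Δt − τ = 57.7 − 45.81 years.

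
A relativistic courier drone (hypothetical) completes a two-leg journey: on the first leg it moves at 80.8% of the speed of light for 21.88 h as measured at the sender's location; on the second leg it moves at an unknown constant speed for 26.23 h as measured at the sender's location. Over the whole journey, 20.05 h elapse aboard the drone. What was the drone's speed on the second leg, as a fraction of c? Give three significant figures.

β = 0.962

Leg 1: β = 0.808; γ = 1/√(1 − 0.808²) = 1/√0.3471 = 1.697; τ_1 = 21.88/1.697 = 12.89 h.
Leg 2: speed unknown; τ_2 = 26.23/γ_2.
Total proper time: 12.89 + τ_2 = 20.05, so τ_2 = 20.05 − 12.89 = 7.159 h.
γ_2 = 26.23/7.159 = 3.664; β = √(1 − 1/γ²) = √0.9255.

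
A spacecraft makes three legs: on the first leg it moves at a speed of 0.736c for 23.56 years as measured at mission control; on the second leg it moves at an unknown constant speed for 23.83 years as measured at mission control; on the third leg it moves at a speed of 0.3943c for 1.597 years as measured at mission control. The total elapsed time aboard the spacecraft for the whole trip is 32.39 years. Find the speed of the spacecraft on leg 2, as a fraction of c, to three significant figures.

β = 0.778

Leg 1: γ = 1/√(1 − 0.736²) = 1/√0.4583 = 1.477; τ_1 = 23.56/1.477 = 15.95 years.
Leg 2: speed unknown; τ_2 = 23.83/γ_2.
Leg 3: γ = 1/√(1 − 0.3943²) = 1/√0.8445 = 1.088; τ_3 = 1.597/1.088 = 1.468 years.
Total proper time: 15.95 + τ_2 + 1.468 = 32.39, so τ_2 = 32.39 − 17.42 = 14.97 years.
γ_2 = 23.83/14.97 = 1.592; β = √(1 − 1/γ²) = √0.6052.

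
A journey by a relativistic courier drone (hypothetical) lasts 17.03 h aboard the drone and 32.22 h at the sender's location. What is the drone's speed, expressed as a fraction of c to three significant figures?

The proper time is measured aboard the drone (both events occur at the drone's location); Δt is measured at the sender's location. γ = Δt/τ = 32.22/17.03 = 1.892.
β = √(1 − 1/γ²) = √(1 − 0.2794) = √0.7206

β = 0.849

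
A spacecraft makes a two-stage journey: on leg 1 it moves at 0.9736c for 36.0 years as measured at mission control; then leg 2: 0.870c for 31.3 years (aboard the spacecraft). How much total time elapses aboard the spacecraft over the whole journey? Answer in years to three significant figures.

Leg 1: γ = 1/√(1 − 0.9736²) = 1/√0.05210 = 4.381; τ_1 = 36.0/4.381 = 8.217 years.
Leg 2: 31.3 years is already measured aboard the spacecraft.
Total: 8.217 + 31.30 years.

τ = 39.5 years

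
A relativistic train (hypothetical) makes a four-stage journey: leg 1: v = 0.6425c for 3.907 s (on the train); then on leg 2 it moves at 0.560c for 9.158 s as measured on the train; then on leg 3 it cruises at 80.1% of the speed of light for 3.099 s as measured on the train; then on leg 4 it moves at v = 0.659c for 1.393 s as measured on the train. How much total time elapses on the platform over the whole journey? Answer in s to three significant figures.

Leg 1: γ = 1/√(1 − 0.6425²) = 1/√0.5872 = 1.305; Δt_1 = 1.305 × 3.907 = 5.099 s.
Leg 2: γ = 1/√(1 − 0.560²) = 1/√0.6864 = 1.207; Δt_2 = 1.207 × 9.158 = 11.05 s.
Leg 3: β = 0.801; γ = 1/√(1 − 0.801²) = 1/√0.3584 = 1.670; Δt_3 = 1.670 × 3.099 = 5.177 s.
Leg 4: γ = 1/√(1 − 0.659²) = 1/√0.5657 = 1.330; Δt_4 = 1.330 × 1.393 = 1.852 s.
Total: 5.099 + 11.05 + 5.177 + 1.852 s.

Δt = 23.2 s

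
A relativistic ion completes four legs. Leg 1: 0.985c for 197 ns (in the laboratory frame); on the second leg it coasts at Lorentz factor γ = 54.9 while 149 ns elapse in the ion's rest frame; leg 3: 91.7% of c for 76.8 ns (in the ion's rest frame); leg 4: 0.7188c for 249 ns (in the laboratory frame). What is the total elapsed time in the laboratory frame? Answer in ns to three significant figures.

Δt = 8820 ns

Leg 1: 197 ns is already measured in the laboratory frame.
Leg 2: γ = 54.9; Δt_2 = 54.90 × 149 = 8180 ns.
Leg 3: β = 0.917; γ = 1/√(1 − 0.917²) = 1/√0.1591 = 2.507; Δt_3 = 2.507 × 76.8 = 192.5 ns.
Leg 4: 249 ns is already measured in the laboratory frame.
Total: 197.0 + 8180 + 192.5 + 249.0 ns.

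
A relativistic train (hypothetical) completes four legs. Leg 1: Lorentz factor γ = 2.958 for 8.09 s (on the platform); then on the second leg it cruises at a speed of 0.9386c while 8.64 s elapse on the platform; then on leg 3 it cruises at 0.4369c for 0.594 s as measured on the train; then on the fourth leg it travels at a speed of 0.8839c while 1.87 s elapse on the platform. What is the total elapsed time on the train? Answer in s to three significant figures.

τ = 7.18 s

Leg 1: γ = 2.958; τ_1 = 8.09/2.958 = 2.735 s.
Leg 2: γ = 1/√(1 − 0.9386²) = 1/√0.1190 = 2.898; τ_2 = 8.64/2.898 = 2.981 s.
Leg 3: 0.594 s is already measured on the train.
Leg 4: γ = 1/√(1 − 0.8839²) = 1/√0.2187 = 2.138; τ_4 = 1.87/2.138 = 0.8746 s.
Total: 2.735 + 2.981 + 0.5940 + 0.8746 s.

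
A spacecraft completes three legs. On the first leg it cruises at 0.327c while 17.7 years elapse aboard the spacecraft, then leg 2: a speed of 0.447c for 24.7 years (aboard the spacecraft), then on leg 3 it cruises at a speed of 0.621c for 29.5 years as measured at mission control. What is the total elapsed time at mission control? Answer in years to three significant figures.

Leg 1: γ = 1/√(1 − 0.327²) = 1/√0.8931 = 1.058; Δt_1 = 1.058 × 17.7 = 18.73 years.
Leg 2: γ = 1/√(1 − 0.447²) = 1/√0.8002 = 1.118; Δt_2 = 1.118 × 24.7 = 27.61 years.
Leg 3: 29.5 years is already measured at mission control.
Total: 18.73 + 27.61 + 29.50 years.

Δt = 75.8 years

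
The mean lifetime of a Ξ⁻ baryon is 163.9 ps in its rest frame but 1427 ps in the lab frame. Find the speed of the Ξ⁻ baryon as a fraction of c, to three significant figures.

β = 0.993

γ = Δt/τ₀ = 1427/163.9 = 8.707
β = √(1 − 1/γ²) = √(1 − 0.01319) = √0.9868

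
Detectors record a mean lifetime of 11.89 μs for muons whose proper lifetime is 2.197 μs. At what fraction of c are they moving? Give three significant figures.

β = 0.983

γ = Δt/τ₀ = 11.89/2.197 = 5.412
β = √(1 − 1/γ²) = √(1 − 0.03414) = √0.9659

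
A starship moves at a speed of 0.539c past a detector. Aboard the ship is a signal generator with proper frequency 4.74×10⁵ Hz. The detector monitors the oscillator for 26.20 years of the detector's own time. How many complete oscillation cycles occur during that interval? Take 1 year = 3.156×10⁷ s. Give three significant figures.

γ = 1/√(1 − 0.539²) = 1/√0.7095 = 1.187
During 26.20 years of lab time, the oscillator's proper time advances by τ = Δt/γ = 26.20/1.187 = 22.07 years = 6.965×10⁸ s.
N = f × τ = 4.74×10⁵ × 6.965×10⁸ = 3.301×10¹⁴.

N = 3.30×10¹⁴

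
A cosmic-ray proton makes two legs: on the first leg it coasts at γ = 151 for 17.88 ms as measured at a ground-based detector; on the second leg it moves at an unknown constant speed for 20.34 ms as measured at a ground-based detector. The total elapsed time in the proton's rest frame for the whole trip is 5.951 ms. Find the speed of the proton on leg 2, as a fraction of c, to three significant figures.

Leg 1: γ = 151; τ_1 = 17.88/151.0 = 0.1184 ms.
Leg 2: speed unknown; τ_2 = 20.34/γ_2.
Total proper time: 0.1184 + τ_2 = 5.951, so τ_2 = 5.951 − 0.1184 = 5.833 ms.
γ_2 = 20.34/5.833 = 3.487; β = √(1 − 1/γ²) = √0.9178.

β = 0.958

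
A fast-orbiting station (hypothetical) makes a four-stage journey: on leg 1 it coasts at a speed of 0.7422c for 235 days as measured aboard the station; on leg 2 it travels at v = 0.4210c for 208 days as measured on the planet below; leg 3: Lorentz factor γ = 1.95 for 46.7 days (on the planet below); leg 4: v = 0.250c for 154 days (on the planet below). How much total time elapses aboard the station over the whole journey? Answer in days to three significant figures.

Leg 1: 235 days is already measured aboard the station.
Leg 2: γ = 1/√(1 − 0.4210²) = 1/√0.8228 = 1.102; τ_2 = 208/1.102 = 188.7 days.
Leg 3: γ = 1.95; τ_3 = 46.7/1.950 = 23.95 days.
Leg 4: γ = 1/√(1 − 0.250²) = 1/√0.9375 = 1.033; τ_4 = 154/1.033 = 149.1 days.
Total: 235.0 + 188.7 + 23.95 + 149.1 days.

τ = 597 days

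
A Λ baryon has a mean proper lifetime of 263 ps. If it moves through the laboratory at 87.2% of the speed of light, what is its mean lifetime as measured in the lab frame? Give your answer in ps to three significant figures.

Δt = 537 ps

β = 0.872; γ = 1/√(1 − 0.872²) = 1/√0.2396 = 2.043
The rest-frame lifetime is the proper time; the lab measures the dilated interval Δt = γτ₀ = 2.043 × 263 ps.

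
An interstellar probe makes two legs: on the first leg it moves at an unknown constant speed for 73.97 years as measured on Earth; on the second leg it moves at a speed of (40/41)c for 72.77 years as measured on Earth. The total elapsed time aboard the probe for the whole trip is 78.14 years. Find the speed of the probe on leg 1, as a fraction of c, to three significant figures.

β = 0.542

Leg 1: speed unknown; τ_1 = 73.97/γ_1.
Leg 2: γ = 1/√(1 − (40/41)²) = 41/9 ≈ 4.556; τ_2 = 72.77/4.556 = 15.97 years.
Total proper time: τ_1 + 15.97 = 78.14, so τ_1 = 78.14 − 15.97 = 62.17 years.
γ_1 = 73.97/62.17 = 1.190; β = √(1 − 1/γ²) = √0.2937.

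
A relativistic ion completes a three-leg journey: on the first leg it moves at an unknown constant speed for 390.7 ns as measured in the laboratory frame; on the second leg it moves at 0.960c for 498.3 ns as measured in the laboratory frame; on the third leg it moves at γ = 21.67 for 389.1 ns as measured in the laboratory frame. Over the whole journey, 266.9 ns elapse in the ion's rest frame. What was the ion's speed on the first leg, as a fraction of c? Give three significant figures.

β = 0.960

Leg 1: speed unknown; τ_1 = 390.7/γ_1.
Leg 2: γ = 1/√(1 − 0.960²) = 25/7 ≈ 3.571; τ_2 = 498.3/3.571 = 139.5 ns.
Leg 3: γ = 21.67; τ_3 = 389.1/21.67 = 17.96 ns.
Total proper time: τ_1 + 139.5 + 17.96 = 266.9, so τ_1 = 266.9 − 157.5 = 109.4 ns.
γ_1 = 390.7/109.4 = 3.571; β = √(1 − 1/γ²) = √0.9216.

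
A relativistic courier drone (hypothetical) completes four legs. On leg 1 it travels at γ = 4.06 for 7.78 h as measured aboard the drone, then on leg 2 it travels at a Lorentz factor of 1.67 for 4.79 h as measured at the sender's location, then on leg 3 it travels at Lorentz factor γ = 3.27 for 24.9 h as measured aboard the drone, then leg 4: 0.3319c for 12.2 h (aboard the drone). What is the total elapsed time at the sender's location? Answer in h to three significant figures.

Leg 1: γ = 4.06; Δt_1 = 4.060 × 7.78 = 31.59 h.
Leg 2: 4.79 h is already measured at the sender's location.
Leg 3: γ = 3.27; Δt_3 = 3.270 × 24.9 = 81.42 h.
Leg 4: γ = 1/√(1 − 0.3319²) = 1/√0.8898 = 1.060; Δt_4 = 1.060 × 12.2 = 12.93 h.
Total: 31.59 + 4.790 + 81.42 + 12.93 h.

Δt = 131 h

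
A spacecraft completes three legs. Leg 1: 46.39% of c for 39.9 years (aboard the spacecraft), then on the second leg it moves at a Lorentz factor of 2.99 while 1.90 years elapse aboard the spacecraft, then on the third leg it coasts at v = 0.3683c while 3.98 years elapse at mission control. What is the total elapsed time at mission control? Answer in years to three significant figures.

Δt = 54.7 years

Leg 1: β = 0.4639; γ = 1/√(1 − 0.4639²) = 1/√0.7848 = 1.129; Δt_1 = 1.129 × 39.9 = 45.04 years.
Leg 2: γ = 2.99; Δt_2 = 2.990 × 1.90 = 5.681 years.
Leg 3: 3.98 years is already measured at mission control.
Total: 45.04 + 5.681 + 3.980 years.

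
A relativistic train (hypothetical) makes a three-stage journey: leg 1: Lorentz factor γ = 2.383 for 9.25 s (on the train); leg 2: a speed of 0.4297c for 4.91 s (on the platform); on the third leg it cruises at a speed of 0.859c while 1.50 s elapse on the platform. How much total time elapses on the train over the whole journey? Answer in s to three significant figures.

Leg 1: 9.25 s is already measured on the train.
Leg 2: γ = 1/√(1 − 0.4297²) = 1/√0.8154 = 1.107; τ_2 = 4.91/1.107 = 4.434 s.
Leg 3: γ = 1/√(1 − 0.859²) = 1/√0.2621 = 1.953; τ_3 = 1.50/1.953 = 0.7680 s.
Total: 9.250 + 4.434 + 0.7680 s.

τ = 14.5 s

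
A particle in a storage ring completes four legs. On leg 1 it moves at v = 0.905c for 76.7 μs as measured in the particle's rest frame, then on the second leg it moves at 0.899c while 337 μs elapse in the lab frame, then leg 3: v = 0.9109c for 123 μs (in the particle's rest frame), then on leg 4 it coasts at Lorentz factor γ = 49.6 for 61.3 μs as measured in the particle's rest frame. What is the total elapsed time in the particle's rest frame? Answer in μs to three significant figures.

τ = 409 μs

Leg 1: 76.7 μs is already measured in the particle's rest frame.
Leg 2: γ = 1/√(1 − 0.899²) = 1/√0.1918 = 2.283; τ_2 = 337/2.283 = 147.6 μs.
Leg 3: 123 μs is already measured in the particle's rest frame.
Leg 4: 61.3 μs is already measured in the particle's rest frame.
Total: 76.70 + 147.6 + 123.0 + 61.30 μs.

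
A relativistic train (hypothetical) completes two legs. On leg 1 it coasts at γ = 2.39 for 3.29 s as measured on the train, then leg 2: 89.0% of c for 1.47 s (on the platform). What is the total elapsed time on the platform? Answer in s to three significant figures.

Δt = 9.33 s

Leg 1: γ = 2.39; Δt_1 = 2.390 × 3.29 = 7.863 s.
Leg 2: 1.47 s is already measured on the platform.
Total: 7.863 + 1.470 s.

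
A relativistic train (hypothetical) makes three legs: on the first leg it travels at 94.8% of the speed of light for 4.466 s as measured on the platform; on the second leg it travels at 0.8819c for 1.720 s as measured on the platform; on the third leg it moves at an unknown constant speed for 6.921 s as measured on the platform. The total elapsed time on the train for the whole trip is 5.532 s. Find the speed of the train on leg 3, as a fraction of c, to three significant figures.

Leg 1: β = 0.948; γ = 1/√(1 − 0.948²) = 1/√0.1013 = 3.142; τ_1 = 4.466/3.142 = 1.421 s.
Leg 2: γ = 1/√(1 − 0.8819²) = 1/√0.2223 = 2.121; τ_2 = 1.720/2.121 = 0.8109 s.
Leg 3: speed unknown; τ_3 = 6.921/γ_3.
Total proper time: 1.421 + 0.8109 + τ_3 = 5.532, so τ_3 = 5.532 − 2.232 = 3.300 s.
γ_3 = 6.921/3.300 = 2.097; β = √(1 − 1/γ²) = √0.7727.

β = 0.879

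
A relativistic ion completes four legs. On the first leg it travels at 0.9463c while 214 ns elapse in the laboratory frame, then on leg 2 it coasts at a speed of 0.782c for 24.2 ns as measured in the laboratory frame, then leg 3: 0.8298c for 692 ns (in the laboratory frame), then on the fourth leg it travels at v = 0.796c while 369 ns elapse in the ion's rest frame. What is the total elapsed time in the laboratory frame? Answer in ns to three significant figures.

Leg 1: 214 ns is already measured in the laboratory frame.
Leg 2: 24.2 ns is already measured in the laboratory frame.
Leg 3: 692 ns is already measured in the laboratory frame.
Leg 4: γ = 1/√(1 − 0.796²) = 1/√0.3664 = 1.652; Δt_4 = 1.652 × 369 = 609.6 ns.
Total: 214.0 + 24.20 + 692.0 + 609.6 ns.

Δt = 1540 ns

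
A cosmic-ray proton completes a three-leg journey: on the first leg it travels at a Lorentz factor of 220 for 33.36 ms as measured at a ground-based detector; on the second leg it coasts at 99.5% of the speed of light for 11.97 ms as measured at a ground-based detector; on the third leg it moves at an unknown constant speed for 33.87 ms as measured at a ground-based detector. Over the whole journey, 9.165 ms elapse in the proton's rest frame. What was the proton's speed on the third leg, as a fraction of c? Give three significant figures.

β = 0.973

Leg 1: γ = 220; τ_1 = 33.36/220.0 = 0.1516 ms.
Leg 2: β = 0.995; γ = 1/√(1 − 0.995²) = 1/√0.009975 = 10.01; τ_2 = 11.97/10.01 = 1.196 ms.
Leg 3: speed unknown; τ_3 = 33.87/γ_3.
Total proper time: 0.1516 + 1.196 + τ_3 = 9.165, so τ_3 = 9.165 − 1.347 = 7.818 ms.
γ_3 = 33.87/7.818 = 4.332; β = √(1 − 1/γ²) = √0.9467.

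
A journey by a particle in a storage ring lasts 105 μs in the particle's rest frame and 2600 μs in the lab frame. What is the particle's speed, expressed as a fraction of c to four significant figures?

β = 0.9992

The proper time is measured in the particle's rest frame (both events occur at the particle's location); Δt is measured in the lab frame. γ = Δt/τ = 2600/105 = 24.76.
β = √(1 − 1/γ²) = √(1 − 0.001631) = √0.9984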